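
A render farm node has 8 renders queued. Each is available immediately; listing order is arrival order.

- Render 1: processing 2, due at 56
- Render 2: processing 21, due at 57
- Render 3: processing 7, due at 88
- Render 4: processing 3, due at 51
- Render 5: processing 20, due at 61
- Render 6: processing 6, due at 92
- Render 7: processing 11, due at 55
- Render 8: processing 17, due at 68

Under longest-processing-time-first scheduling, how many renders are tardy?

LPT (decreasing processing time): Render 2 Render 5 Render 8 Render 7 Render 3 Render 6 Render 4 Render 1.
Render 2: 0→21, due 57, tardiness 0
Render 5: 21→41, due 61, tardiness 0
Render 8: 41→58, due 68, tardiness 0
Render 7: 58→69, due 55, tardiness 14
Render 3: 69→76, due 88, tardiness 0
Render 6: 76→82, due 92, tardiness 0
Render 4: 82→85, due 51, tardiness 34
Render 1: 85→87, due 56, tardiness 31
Late renders: 3.

3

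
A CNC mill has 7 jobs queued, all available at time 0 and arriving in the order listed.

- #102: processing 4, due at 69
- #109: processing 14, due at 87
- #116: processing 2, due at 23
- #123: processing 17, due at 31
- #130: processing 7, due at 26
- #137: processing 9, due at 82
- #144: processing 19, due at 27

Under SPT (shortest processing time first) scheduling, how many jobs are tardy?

SPT (increasing processing time): #116 #102 #130 #137 #109 #123 #144.
#116: 0→2, due 23, tardiness 0
#102: 2→6, due 69, tardiness 0
#130: 6→13, due 26, tardiness 0
#137: 13→22, due 82, tardiness 0
#109: 22→36, due 87, tardiness 0
#123: 36→53, due 31, tardiness 22
#144: 53→72, due 27, tardiness 45
Late jobs: 2.

2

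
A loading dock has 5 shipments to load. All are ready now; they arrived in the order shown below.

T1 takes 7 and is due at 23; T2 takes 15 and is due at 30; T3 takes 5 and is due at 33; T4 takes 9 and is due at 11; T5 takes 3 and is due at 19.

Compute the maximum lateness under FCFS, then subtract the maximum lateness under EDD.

19

FIFO (arrival order): T1 T2 T3 T4 T5.
T1: 0→7, due 23, lateness -16
T2: 7→22, due 30, lateness -8
T3: 22→27, due 33, lateness -6
T4: 27→36, due 11, lateness 25
T5: 36→39, due 19, lateness 20
Maximum = 25.
EDD (increasing due date): T4 T5 T1 T2 T3.
T4: 0→9, due 11, lateness -2
T5: 9→12, due 19, lateness -7
T1: 12→19, due 23, lateness -4
T2: 19→34, due 30, lateness 4
T3: 34→39, due 33, lateness 6
Maximum = 6.
Difference = 25 − 6 = 19.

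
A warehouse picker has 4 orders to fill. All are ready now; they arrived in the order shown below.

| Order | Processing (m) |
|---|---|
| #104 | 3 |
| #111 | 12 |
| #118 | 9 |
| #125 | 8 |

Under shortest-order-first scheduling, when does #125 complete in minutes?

SPT (increasing processing time): #104 #125 #118 #111.
#104: 0→3
#125: 3→11

11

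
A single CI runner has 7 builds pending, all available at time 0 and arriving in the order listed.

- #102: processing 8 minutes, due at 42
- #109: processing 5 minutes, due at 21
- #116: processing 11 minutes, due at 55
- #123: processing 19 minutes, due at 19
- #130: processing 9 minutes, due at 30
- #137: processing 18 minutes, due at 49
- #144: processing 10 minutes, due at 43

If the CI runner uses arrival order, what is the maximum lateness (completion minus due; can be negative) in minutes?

37

FIFO (arrival order): #102 #109 #116 #123 #130 #137 #144.
#102: 0→8, due 42, lateness -34
#109: 8→13, due 21, lateness -8
#116: 13→24, due 55, lateness -31
#123: 24→43, due 19, lateness 24
#130: 43→52, due 30, lateness 22
#137: 52→70, due 49, lateness 21
#144: 70→80, due 43, lateness 37
Maximum = 37.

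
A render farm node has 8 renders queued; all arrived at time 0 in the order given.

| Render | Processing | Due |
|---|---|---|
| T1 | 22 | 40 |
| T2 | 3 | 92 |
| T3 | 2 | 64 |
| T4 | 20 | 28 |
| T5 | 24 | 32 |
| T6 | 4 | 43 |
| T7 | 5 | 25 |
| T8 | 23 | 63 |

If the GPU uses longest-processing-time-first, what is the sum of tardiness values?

262

LPT (decreasing processing time): T5 T8 T1 T4 T7 T6 T2 T3.
T5: 0→24, due 32, tardiness 0
T8: 24→47, due 63, tardiness 0
T1: 47→69, due 40, tardiness 29
T4: 69→89, due 28, tardiness 61
T7: 89→94, due 25, tardiness 69
T6: 94→98, due 43, tardiness 55
T2: 98→101, due 92, tardiness 9
T3: 101→103, due 64, tardiness 39
Sum = 0+0+29+61+69+55+9+39 = 262.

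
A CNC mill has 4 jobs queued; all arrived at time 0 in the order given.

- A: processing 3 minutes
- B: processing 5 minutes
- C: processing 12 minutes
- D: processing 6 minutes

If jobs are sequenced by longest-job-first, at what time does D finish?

18

LPT (decreasing processing time): C D B A.
C: 0→12
D: 12→18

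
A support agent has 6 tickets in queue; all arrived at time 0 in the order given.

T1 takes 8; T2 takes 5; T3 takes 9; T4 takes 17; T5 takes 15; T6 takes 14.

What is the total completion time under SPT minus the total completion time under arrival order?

-9

SPT (increasing processing time): T2 T1 T3 T6 T5 T4.
T2: 0→5
T1: 5→13
T3: 13→22
T6: 22→36
T5: 36→51
T4: 51→68
Sum = 5+13+22+36+51+68 = 195.
FIFO (arrival order): T1 T2 T3 T4 T5 T6.
T1: 0→8
T2: 8→13
T3: 13→22
T4: 22→39
T5: 39→54
T6: 54→68
Sum = 8+13+22+39+54+68 = 204.
Difference = 195 − 204 = -9.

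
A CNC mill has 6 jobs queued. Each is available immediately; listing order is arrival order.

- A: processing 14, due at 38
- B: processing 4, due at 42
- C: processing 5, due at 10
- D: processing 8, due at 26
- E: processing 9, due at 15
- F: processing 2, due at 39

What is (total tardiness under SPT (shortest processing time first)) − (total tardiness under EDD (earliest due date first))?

SPT (increasing processing time): F B C D E A.
F: 0→2, due 39, tardiness 0
B: 2→6, due 42, tardiness 0
C: 6→11, due 10, tardiness 1
D: 11→19, due 26, tardiness 0
E: 19→28, due 15, tardiness 13
A: 28→42, due 38, tardiness 4
Sum = 0+0+1+0+13+4 = 18.
EDD (increasing due date): C E D A F B.
C: 0→5, due 10, tardiness 0
E: 5→14, due 15, tardiness 0
D: 14→22, due 26, tardiness 0
A: 22→36, due 38, tardiness 0
F: 36→38, due 39, tardiness 0
B: 38→42, due 42, tardiness 0
Sum = 0+0+0+0+0+0 = 0.
Difference = 18 − 0 = 18.

18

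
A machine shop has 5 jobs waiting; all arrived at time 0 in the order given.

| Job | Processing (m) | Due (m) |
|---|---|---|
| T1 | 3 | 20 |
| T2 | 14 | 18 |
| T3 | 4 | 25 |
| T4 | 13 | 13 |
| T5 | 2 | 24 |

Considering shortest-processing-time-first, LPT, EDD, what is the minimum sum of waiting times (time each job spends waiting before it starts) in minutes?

38

SPT (increasing processing time): T5 T1 T3 T4 T2.
T5: waits 0, runs 0→2
T1: waits 2, runs 2→5
T3: waits 5, runs 5→9
T4: waits 9, runs 9→22
T2: waits 22, runs 22→36
Sum = 0+2+5+9+22 = 38.
LPT (decreasing processing time): T2 T4 T3 T1 T5.
T2: waits 0, runs 0→14
T4: waits 14, runs 14→27
T3: waits 27, runs 27→31
T1: waits 31, runs 31→34
T5: waits 34, runs 34→36
Sum = 0+14+27+31+34 = 106.
EDD (increasing due date): T4 T2 T1 T5 T3.
T4: waits 0, runs 0→13
T2: waits 13, runs 13→27
T1: waits 27, runs 27→30
T5: waits 30, runs 30→32
T3: waits 32, runs 32→36
Sum = 0+13+27+30+32 = 102.
SPT 38, LPT 106, EDD 102 → minimum 38.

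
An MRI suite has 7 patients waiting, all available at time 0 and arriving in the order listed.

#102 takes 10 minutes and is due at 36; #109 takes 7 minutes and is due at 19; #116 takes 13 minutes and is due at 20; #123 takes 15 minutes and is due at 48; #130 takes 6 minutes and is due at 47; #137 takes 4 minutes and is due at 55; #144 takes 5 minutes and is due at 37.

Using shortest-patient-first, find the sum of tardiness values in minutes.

SPT (increasing processing time): #137 #144 #130 #109 #102 #116 #123.
#137: 0→4, due 55, tardiness 0
#144: 4→9, due 37, tardiness 0
#130: 9→15, due 47, tardiness 0
#109: 15→22, due 19, tardiness 3
#102: 22→32, due 36, tardiness 0
#116: 32→45, due 20, tardiness 25
#123: 45→60, due 48, tardiness 12
Sum = 0+0+0+3+0+25+12 = 40.

40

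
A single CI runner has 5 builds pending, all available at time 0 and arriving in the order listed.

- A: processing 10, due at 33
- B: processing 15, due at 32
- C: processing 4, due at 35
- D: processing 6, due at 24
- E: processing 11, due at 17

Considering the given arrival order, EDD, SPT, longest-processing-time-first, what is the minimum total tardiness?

20

FIFO (arrival order): A B C D E.
A: 0→10, due 33, tardiness 0
B: 10→25, due 32, tardiness 0
C: 25→29, due 35, tardiness 0
D: 29→35, due 24, tardiness 11
E: 35→46, due 17, tardiness 29
Sum = 0+0+0+11+29 = 40.
EDD (increasing due date): E D B A C.
E: 0→11, due 17, tardiness 0
D: 11→17, due 24, tardiness 0
B: 17→32, due 32, tardiness 0
A: 32→42, due 33, tardiness 9
C: 42→46, due 35, tardiness 11
Sum = 0+0+0+9+11 = 20.
SPT (increasing processing time): C D A E B.
C: 0→4, due 35, tardiness 0
D: 4→10, due 24, tardiness 0
A: 10→20, due 33, tardiness 0
E: 20→31, due 17, tardiness 14
B: 31→46, due 32, tardiness 14
Sum = 0+0+0+14+14 = 28.
LPT (decreasing processing time): B E A D C.
B: 0→15, due 32, tardiness 0
E: 15→26, due 17, tardiness 9
A: 26→36, due 33, tardiness 3
D: 36→42, due 24, tardiness 18
C: 42→46, due 35, tardiness 11
Sum = 0+9+3+18+11 = 41.
FIFO 40, EDD 20, SPT 28, LPT 41 → minimum 20.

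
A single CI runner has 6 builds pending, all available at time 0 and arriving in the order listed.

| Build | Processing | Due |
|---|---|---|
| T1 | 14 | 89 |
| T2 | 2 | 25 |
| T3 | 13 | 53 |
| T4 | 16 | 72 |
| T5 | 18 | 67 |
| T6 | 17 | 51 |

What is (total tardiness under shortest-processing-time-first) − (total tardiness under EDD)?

24

SPT (increasing processing time): T2 T3 T1 T4 T6 T5.
T2: 0→2, due 25, tardiness 0
T3: 2→15, due 53, tardiness 0
T1: 15→29, due 89, tardiness 0
T4: 29→45, due 72, tardiness 0
T6: 45→62, due 51, tardiness 11
T5: 62→80, due 67, tardiness 13
Sum = 0+0+0+0+11+13 = 24.
EDD (increasing due date): T2 T6 T3 T5 T4 T1.
T2: 0→2, due 25, tardiness 0
T6: 2→19, due 51, tardiness 0
T3: 19→32, due 53, tardiness 0
T5: 32→50, due 67, tardiness 0
T4: 50→66, due 72, tardiness 0
T1: 66→80, due 89, tardiness 0
Sum = 0+0+0+0+0+0 = 0.
Difference = 24 − 0 = 24.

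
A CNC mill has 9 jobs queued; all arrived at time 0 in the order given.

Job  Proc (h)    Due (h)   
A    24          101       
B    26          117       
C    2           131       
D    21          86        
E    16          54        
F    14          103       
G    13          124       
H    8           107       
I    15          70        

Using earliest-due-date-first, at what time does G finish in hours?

137

EDD (increasing due date): E I D A F H B G C.
E: 0→16
I: 16→31
D: 31→52
A: 52→76
F: 76→90
H: 90→98
B: 98→124
G: 124→137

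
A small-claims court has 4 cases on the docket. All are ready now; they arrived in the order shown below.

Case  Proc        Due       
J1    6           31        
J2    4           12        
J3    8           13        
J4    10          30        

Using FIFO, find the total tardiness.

FIFO (arrival order): J1 J2 J3 J4.
J1: 0→6, due 31, tardiness 0
J2: 6→10, due 12, tardiness 0
J3: 10→18, due 13, tardiness 5
J4: 18→28, due 30, tardiness 0
Sum = 0+0+5+0 = 5.

5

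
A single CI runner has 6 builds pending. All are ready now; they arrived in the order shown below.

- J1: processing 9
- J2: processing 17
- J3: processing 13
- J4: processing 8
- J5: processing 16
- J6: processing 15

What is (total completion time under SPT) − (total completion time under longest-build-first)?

-68

SPT (increasing processing time): J4 J1 J3 J6 J5 J2.
J4: 0→8
J1: 8→17
J3: 17→30
J6: 30→45
J5: 45→61
J2: 61→78
Sum = 8+17+30+45+61+78 = 239.
LPT (decreasing processing time): J2 J5 J6 J3 J1 J4.
J2: 0→17
J5: 17→33
J6: 33→48
J3: 48→61
J1: 61→70
J4: 70→78
Sum = 17+33+48+61+70+78 = 307.
Difference = 239 − 307 = -68.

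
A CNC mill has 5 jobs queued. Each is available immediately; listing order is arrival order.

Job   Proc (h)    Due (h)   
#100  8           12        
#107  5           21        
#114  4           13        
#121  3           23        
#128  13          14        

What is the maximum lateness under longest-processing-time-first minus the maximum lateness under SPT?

-2

LPT (decreasing processing time): #128 #100 #107 #114 #121.
#128: 0→13, due 14, lateness -1
#100: 13→21, due 12, lateness 9
#107: 21→26, due 21, lateness 5
#114: 26→30, due 13, lateness 17
#121: 30→33, due 23, lateness 10
Maximum = 17.
SPT (increasing processing time): #121 #114 #107 #100 #128.
#121: 0→3, due 23, lateness -20
#114: 3→7, due 13, lateness -6
#107: 7→12, due 21, lateness -9
#100: 12→20, due 12, lateness 8
#128: 20→33, due 14, lateness 19
Maximum = 19.
Difference = 17 − 19 = -2.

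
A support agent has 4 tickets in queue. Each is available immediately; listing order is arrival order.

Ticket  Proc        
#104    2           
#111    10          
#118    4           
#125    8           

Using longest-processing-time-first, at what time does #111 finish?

LPT (decreasing processing time): #111 #125 #118 #104.
#111: 0→10

10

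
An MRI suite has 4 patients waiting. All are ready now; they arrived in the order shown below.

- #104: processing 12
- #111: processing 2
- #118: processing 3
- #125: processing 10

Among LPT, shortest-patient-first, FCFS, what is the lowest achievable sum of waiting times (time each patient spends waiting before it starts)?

22

LPT (decreasing processing time): #104 #125 #118 #111.
#104: waits 0, runs 0→12
#125: waits 12, runs 12→22
#118: waits 22, runs 22→25
#111: waits 25, runs 25→27
Sum = 0+12+22+25 = 59.
SPT (increasing processing time): #111 #118 #125 #104.
#111: waits 0, runs 0→2
#118: waits 2, runs 2→5
#125: waits 5, runs 5→15
#104: waits 15, runs 15→27
Sum = 0+2+5+15 = 22.
FIFO (arrival order): #104 #111 #118 #125.
#104: waits 0, runs 0→12
#111: waits 12, runs 12→14
#118: waits 14, runs 14→17
#125: waits 17, runs 17→27
Sum = 0+12+14+17 = 43.
LPT 59, SPT 22, FIFO 43 → minimum 22.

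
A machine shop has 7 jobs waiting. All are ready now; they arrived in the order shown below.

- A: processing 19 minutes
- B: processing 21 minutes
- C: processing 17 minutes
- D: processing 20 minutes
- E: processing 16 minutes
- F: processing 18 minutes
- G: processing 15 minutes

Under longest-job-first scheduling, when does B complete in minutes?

LPT (decreasing processing time): B D A F C E G.
B: 0→21

21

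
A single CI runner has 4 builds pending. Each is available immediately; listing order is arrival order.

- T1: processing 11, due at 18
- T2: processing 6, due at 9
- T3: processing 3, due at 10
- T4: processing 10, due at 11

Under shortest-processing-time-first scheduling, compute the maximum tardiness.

12

SPT (increasing processing time): T3 T2 T4 T1.
T3: 0→3, due 10, tardiness 0
T2: 3→9, due 9, tardiness 0
T4: 9→19, due 11, tardiness 8
T1: 19→30, due 18, tardiness 12
Maximum = 12.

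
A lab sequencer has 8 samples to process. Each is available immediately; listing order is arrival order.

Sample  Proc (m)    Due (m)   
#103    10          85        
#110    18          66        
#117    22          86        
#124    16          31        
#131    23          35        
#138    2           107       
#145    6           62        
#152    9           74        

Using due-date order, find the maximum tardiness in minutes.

EDD (increasing due date): #124 #131 #145 #110 #152 #103 #117 #138.
#124: 0→16, due 31, tardiness 0
#131: 16→39, due 35, tardiness 4
#145: 39→45, due 62, tardiness 0
#110: 45→63, due 66, tardiness 0
#152: 63→72, due 74, tardiness 0
#103: 72→82, due 85, tardiness 0
#117: 82→104, due 86, tardiness 18
#138: 104→106, due 107, tardiness 0
Maximum = 18.

18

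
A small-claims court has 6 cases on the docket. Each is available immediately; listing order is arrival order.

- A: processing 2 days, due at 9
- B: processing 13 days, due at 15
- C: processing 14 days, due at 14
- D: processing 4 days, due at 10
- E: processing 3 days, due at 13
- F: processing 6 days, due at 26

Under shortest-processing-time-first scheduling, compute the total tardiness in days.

SPT (increasing processing time): A E D F B C.
A: 0→2, due 9, tardiness 0
E: 2→5, due 13, tardiness 0
D: 5→9, due 10, tardiness 0
F: 9→15, due 26, tardiness 0
B: 15→28, due 15, tardiness 13
C: 28→42, due 14, tardiness 28
Sum = 0+0+0+0+13+28 = 41.

41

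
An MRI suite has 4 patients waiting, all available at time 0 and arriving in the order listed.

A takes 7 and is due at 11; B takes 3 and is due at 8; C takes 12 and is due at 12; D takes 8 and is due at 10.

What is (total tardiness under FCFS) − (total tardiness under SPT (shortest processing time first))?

6

FIFO (arrival order): A B C D.
A: 0→7, due 11, tardiness 0
B: 7→10, due 8, tardiness 2
C: 10→22, due 12, tardiness 10
D: 22→30, due 10, tardiness 20
Sum = 0+2+10+20 = 32.
SPT (increasing processing time): B A D C.
B: 0→3, due 8, tardiness 0
A: 3→10, due 11, tardiness 0
D: 10→18, due 10, tardiness 8
C: 18→30, due 12, tardiness 18
Sum = 0+0+8+18 = 26.
Difference = 32 − 26 = 6.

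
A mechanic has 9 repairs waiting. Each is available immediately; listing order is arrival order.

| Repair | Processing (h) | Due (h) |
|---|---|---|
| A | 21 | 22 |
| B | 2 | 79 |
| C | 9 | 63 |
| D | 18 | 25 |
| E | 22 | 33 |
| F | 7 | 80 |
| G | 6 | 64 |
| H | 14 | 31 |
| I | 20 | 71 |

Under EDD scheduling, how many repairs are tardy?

EDD (increasing due date): A D H E C G I B F.
A: 0→21, due 22, tardiness 0
D: 21→39, due 25, tardiness 14
H: 39→53, due 31, tardiness 22
E: 53→75, due 33, tardiness 42
C: 75→84, due 63, tardiness 21
G: 84→90, due 64, tardiness 26
I: 90→110, due 71, tardiness 39
B: 110→112, due 79, tardiness 33
F: 112→119, due 80, tardiness 39
Late repairs: 8.

8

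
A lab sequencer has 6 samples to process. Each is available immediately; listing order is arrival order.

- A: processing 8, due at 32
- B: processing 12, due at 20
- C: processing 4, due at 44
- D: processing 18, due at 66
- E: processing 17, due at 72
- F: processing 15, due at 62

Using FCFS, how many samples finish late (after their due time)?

1

FIFO (arrival order): A B C D E F.
A: 0→8, due 32, tardiness 0
B: 8→20, due 20, tardiness 0
C: 20→24, due 44, tardiness 0
D: 24→42, due 66, tardiness 0
E: 42→59, due 72, tardiness 0
F: 59→74, due 62, tardiness 12
Late samples: 1.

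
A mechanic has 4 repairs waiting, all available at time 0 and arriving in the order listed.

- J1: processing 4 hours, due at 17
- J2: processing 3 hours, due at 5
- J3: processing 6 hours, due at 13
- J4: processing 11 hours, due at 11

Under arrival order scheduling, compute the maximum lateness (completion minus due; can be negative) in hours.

FIFO (arrival order): J1 J2 J3 J4.
J1: 0→4, due 17, lateness -13
J2: 4→7, due 5, lateness 2
J3: 7→13, due 13, lateness 0
J4: 13→24, due 11, lateness 13
Maximum = 13.

13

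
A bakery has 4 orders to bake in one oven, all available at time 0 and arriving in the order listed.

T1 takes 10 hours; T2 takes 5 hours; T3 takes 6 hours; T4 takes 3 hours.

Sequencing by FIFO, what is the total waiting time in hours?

FIFO (arrival order): T1 T2 T3 T4.
T1: waits 0, runs 0→10
T2: waits 10, runs 10→15
T3: waits 15, runs 15→21
T4: waits 21, runs 21→24
Sum = 0+10+15+21 = 46.

46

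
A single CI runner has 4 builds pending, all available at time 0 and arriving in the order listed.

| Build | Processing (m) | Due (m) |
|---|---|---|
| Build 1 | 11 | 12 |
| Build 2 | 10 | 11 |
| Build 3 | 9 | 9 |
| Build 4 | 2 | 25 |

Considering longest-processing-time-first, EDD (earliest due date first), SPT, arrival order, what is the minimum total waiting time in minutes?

LPT (decreasing processing time): Build 1 Build 2 Build 3 Build 4.
Build 1: waits 0, runs 0→11
Build 2: waits 11, runs 11→21
Build 3: waits 21, runs 21→30
Build 4: waits 30, runs 30→32
Sum = 0+11+21+30 = 62.
EDD (increasing due date): Build 3 Build 2 Build 1 Build 4.
Build 3: waits 0, runs 0→9
Build 2: waits 9, runs 9→19
Build 1: waits 19, runs 19→30
Build 4: waits 30, runs 30→32
Sum = 0+9+19+30 = 58.
SPT (increasing processing time): Build 4 Build 3 Build 2 Build 1.
Build 4: waits 0, runs 0→2
Build 3: waits 2, runs 2→11
Build 2: waits 11, runs 11→21
Build 1: waits 21, runs 21→32
Sum = 0+2+11+21 = 34.
FIFO (arrival order): Build 1 Build 2 Build 3 Build 4.
Build 1: waits 0, runs 0→11
Build 2: waits 11, runs 11→21
Build 3: waits 21, runs 21→30
Build 4: waits 30, runs 30→32
Sum = 0+11+21+30 = 62.
LPT 62, EDD 58, SPT 34, FIFO 62 → minimum 34.

34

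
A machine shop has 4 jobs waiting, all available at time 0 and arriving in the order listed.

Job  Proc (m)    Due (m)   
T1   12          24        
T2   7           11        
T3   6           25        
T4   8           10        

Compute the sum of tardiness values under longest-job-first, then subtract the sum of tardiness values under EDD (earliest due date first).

LPT (decreasing processing time): T1 T4 T2 T3.
T1: 0→12, due 24, tardiness 0
T4: 12→20, due 10, tardiness 10
T2: 20→27, due 11, tardiness 16
T3: 27→33, due 25, tardiness 8
Sum = 0+10+16+8 = 34.
EDD (increasing due date): T4 T2 T1 T3.
T4: 0→8, due 10, tardiness 0
T2: 8→15, due 11, tardiness 4
T1: 15→27, due 24, tardiness 3
T3: 27→33, due 25, tardiness 8
Sum = 0+4+3+8 = 15.
Difference = 34 − 15 = 19.

19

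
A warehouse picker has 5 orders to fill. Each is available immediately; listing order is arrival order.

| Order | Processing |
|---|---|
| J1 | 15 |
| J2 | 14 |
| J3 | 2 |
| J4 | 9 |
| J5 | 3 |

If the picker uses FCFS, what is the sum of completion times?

158

FIFO (arrival order): J1 J2 J3 J4 J5.
J1: 0→15
J2: 15→29
J3: 29→31
J4: 31→40
J5: 40→43
Sum = 15+29+31+40+43 = 158.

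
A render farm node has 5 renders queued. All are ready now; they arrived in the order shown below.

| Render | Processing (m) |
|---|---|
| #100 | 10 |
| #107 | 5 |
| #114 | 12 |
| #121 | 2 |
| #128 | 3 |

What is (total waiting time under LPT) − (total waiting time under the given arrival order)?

10

LPT (decreasing processing time): #114 #100 #107 #128 #121.
#114: waits 0, runs 0→12
#100: waits 12, runs 12→22
#107: waits 22, runs 22→27
#128: waits 27, runs 27→30
#121: waits 30, runs 30→32
Sum = 0+12+22+27+30 = 91.
FIFO (arrival order): #100 #107 #114 #121 #128.
#100: waits 0, runs 0→10
#107: waits 10, runs 10→15
#114: waits 15, runs 15→27
#121: waits 27, runs 27→29
#128: waits 29, runs 29→32
Sum = 0+10+15+27+29 = 81.
Difference = 91 − 81 = 10.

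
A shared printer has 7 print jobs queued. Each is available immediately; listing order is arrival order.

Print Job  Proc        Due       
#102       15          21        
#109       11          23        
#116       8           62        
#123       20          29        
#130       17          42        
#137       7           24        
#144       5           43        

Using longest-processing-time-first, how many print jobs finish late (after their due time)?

5

LPT (decreasing processing time): #123 #130 #102 #109 #116 #137 #144.
#123: 0→20, due 29, tardiness 0
#130: 20→37, due 42, tardiness 0
#102: 37→52, due 21, tardiness 31
#109: 52→63, due 23, tardiness 40
#116: 63→71, due 62, tardiness 9
#137: 71→78, due 24, tardiness 54
#144: 78→83, due 43, tardiness 40
Late print jobs: 5.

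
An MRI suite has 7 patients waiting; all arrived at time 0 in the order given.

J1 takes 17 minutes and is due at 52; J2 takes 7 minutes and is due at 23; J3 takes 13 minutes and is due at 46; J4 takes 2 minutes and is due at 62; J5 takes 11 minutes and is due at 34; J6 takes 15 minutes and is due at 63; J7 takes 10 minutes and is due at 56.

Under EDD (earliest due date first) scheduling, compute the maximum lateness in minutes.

EDD (increasing due date): J2 J5 J3 J1 J7 J4 J6.
J2: 0→7, due 23, lateness -16
J5: 7→18, due 34, lateness -16
J3: 18→31, due 46, lateness -15
J1: 31→48, due 52, lateness -4
J7: 48→58, due 56, lateness 2
J4: 58→60, due 62, lateness -2
J6: 60→75, due 63, lateness 12
Maximum = 12.

12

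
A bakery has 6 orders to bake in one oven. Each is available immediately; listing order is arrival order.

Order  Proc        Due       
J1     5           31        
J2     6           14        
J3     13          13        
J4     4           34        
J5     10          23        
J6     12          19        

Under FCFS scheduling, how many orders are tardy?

3

FIFO (arrival order): J1 J2 J3 J4 J5 J6.
J1: 0→5, due 31, tardiness 0
J2: 5→11, due 14, tardiness 0
J3: 11→24, due 13, tardiness 11
J4: 24→28, due 34, tardiness 0
J5: 28→38, due 23, tardiness 15
J6: 38→50, due 19, tardiness 31
Late orders: 3.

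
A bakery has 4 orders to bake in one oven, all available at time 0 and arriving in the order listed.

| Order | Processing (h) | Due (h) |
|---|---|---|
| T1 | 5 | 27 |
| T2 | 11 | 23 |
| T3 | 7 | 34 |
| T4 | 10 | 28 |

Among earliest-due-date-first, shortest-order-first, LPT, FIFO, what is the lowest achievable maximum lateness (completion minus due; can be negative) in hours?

-1

EDD (increasing due date): T2 T1 T4 T3.
T2: 0→11, due 23, lateness -12
T1: 11→16, due 27, lateness -11
T4: 16→26, due 28, lateness -2
T3: 26→33, due 34, lateness -1
Maximum = -1.
SPT (increasing processing time): T1 T3 T4 T2.
T1: 0→5, due 27, lateness -22
T3: 5→12, due 34, lateness -22
T4: 12→22, due 28, lateness -6
T2: 22→33, due 23, lateness 10
Maximum = 10.
LPT (decreasing processing time): T2 T4 T3 T1.
T2: 0→11, due 23, lateness -12
T4: 11→21, due 28, lateness -7
T3: 21→28, due 34, lateness -6
T1: 28→33, due 27, lateness 6
Maximum = 6.
FIFO (arrival order): T1 T2 T3 T4.
T1: 0→5, due 27, lateness -22
T2: 5→16, due 23, lateness -7
T3: 16→23, due 34, lateness -11
T4: 23→33, due 28, lateness 5
Maximum = 5.
EDD -1, SPT 10, LPT 6, FIFO 5 → minimum -1.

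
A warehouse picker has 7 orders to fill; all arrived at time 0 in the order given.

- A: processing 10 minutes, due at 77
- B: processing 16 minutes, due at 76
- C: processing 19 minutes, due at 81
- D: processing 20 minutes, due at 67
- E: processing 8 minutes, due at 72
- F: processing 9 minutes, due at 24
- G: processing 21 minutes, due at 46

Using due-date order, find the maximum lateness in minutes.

22

EDD (increasing due date): F G D E B A C.
F: 0→9, due 24, lateness -15
G: 9→30, due 46, lateness -16
D: 30→50, due 67, lateness -17
E: 50→58, due 72, lateness -14
B: 58→74, due 76, lateness -2
A: 74→84, due 77, lateness 7
C: 84→103, due 81, lateness 22
Maximum = 22.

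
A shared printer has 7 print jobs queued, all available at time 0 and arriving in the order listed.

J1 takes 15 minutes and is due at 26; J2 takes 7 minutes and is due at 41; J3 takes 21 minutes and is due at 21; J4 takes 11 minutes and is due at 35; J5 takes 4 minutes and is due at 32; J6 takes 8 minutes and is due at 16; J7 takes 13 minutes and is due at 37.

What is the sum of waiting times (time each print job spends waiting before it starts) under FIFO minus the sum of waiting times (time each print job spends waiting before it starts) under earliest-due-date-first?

FIFO (arrival order): J1 J2 J3 J4 J5 J6 J7.
J1: waits 0, runs 0→15
J2: waits 15, runs 15→22
J3: waits 22, runs 22→43
J4: waits 43, runs 43→54
J5: waits 54, runs 54→58
J6: waits 58, runs 58→66
J7: waits 66, runs 66→79
Sum = 0+15+22+43+54+58+66 = 258.
EDD (increasing due date): J6 J3 J1 J5 J4 J7 J2.
J6: waits 0, runs 0→8
J3: waits 8, runs 8→29
J1: waits 29, runs 29→44
J5: waits 44, runs 44→48
J4: waits 48, runs 48→59
J7: waits 59, runs 59→72
J2: waits 72, runs 72→79
Sum = 0+8+29+44+48+59+72 = 260.
Difference = 258 − 260 = -2.

-2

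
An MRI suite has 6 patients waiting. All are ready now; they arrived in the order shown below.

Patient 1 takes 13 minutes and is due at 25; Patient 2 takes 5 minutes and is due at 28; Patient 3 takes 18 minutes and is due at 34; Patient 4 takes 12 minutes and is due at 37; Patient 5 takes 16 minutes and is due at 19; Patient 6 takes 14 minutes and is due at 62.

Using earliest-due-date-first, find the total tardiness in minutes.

EDD (increasing due date): Patient 5 Patient 1 Patient 2 Patient 3 Patient 4 Patient 6.
Patient 5: 0→16, due 19, tardiness 0
Patient 1: 16→29, due 25, tardiness 4
Patient 2: 29→34, due 28, tardiness 6
Patient 3: 34→52, due 34, tardiness 18
Patient 4: 52→64, due 37, tardiness 27
Patient 6: 64→78, due 62, tardiness 16
Sum = 0+4+6+18+27+16 = 71.

71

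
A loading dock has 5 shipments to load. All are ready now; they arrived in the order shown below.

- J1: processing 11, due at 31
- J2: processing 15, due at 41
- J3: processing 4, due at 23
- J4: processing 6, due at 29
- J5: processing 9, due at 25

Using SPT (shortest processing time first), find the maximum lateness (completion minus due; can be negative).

4

SPT (increasing processing time): J3 J4 J5 J1 J2.
J3: 0→4, due 23, lateness -19
J4: 4→10, due 29, lateness -19
J5: 10→19, due 25, lateness -6
J1: 19→30, due 31, lateness -1
J2: 30→45, due 41, lateness 4
Maximum = 4.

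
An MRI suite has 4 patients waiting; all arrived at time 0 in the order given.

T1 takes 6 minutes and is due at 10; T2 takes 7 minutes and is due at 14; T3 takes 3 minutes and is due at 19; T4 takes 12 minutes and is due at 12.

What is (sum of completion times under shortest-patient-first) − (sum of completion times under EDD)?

SPT (increasing processing time): T3 T1 T2 T4.
T3: 0→3
T1: 3→9
T2: 9→16
T4: 16→28
Sum = 3+9+16+28 = 56.
EDD (increasing due date): T1 T4 T2 T3.
T1: 0→6
T4: 6→18
T2: 18→25
T3: 25→28
Sum = 6+18+25+28 = 77.
Difference = 56 − 77 = -21.

-21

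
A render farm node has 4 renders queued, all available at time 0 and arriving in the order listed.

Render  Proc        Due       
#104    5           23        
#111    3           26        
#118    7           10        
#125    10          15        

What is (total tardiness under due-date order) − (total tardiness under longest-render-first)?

-5

EDD (increasing due date): #118 #125 #104 #111.
#118: 0→7, due 10, tardiness 0
#125: 7→17, due 15, tardiness 2
#104: 17→22, due 23, tardiness 0
#111: 22→25, due 26, tardiness 0
Sum = 0+2+0+0 = 2.
LPT (decreasing processing time): #125 #118 #104 #111.
#125: 0→10, due 15, tardiness 0
#118: 10→17, due 10, tardiness 7
#104: 17→22, due 23, tardiness 0
#111: 22→25, due 26, tardiness 0
Sum = 0+7+0+0 = 7.
Difference = 2 − 7 = -5.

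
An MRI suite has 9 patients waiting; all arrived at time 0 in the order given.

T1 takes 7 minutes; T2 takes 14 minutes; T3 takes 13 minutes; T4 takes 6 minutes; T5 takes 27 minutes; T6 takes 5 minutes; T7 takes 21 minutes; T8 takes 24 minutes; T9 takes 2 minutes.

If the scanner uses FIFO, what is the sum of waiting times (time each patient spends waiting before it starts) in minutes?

451

FIFO (arrival order): T1 T2 T3 T4 T5 T6 T7 T8 T9.
T1: waits 0, runs 0→7
T2: waits 7, runs 7→21
T3: waits 21, runs 21→34
T4: waits 34, runs 34→40
T5: waits 40, runs 40→67
T6: waits 67, runs 67→72
T7: waits 72, runs 72→93
T8: waits 93, runs 93→117
T9: waits 117, runs 117→119
Sum = 0+7+21+34+40+67+72+93+117 = 451.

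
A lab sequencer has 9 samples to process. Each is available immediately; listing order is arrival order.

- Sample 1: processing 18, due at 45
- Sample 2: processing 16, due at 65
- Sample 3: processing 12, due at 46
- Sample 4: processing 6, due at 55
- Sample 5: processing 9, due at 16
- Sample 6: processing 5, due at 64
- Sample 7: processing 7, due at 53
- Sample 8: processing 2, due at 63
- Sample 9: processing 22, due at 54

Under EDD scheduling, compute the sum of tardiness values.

95

EDD (increasing due date): Sample 5 Sample 1 Sample 3 Sample 7 Sample 9 Sample 4 Sample 8 Sample 6 Sample 2.
Sample 5: 0→9, due 16, tardiness 0
Sample 1: 9→27, due 45, tardiness 0
Sample 3: 27→39, due 46, tardiness 0
Sample 7: 39→46, due 53, tardiness 0
Sample 9: 46→68, due 54, tardiness 14
Sample 4: 68→74, due 55, tardiness 19
Sample 8: 74→76, due 63, tardiness 13
Sample 6: 76→81, due 64, tardiness 17
Sample 2: 81→97, due 65, tardiness 32
Sum = 0+0+0+0+14+19+13+17+32 = 95.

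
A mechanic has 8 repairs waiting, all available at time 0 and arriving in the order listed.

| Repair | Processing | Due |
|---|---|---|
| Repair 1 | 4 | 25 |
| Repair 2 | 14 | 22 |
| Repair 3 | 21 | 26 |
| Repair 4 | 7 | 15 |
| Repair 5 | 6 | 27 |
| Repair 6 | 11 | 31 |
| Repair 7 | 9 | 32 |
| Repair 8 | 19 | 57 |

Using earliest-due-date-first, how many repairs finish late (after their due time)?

5

EDD (increasing due date): Repair 4 Repair 2 Repair 1 Repair 3 Repair 5 Repair 6 Repair 7 Repair 8.
Repair 4: 0→7, due 15, tardiness 0
Repair 2: 7→21, due 22, tardiness 0
Repair 1: 21→25, due 25, tardiness 0
Repair 3: 25→46, due 26, tardiness 20
Repair 5: 46→52, due 27, tardiness 25
Repair 6: 52→63, due 31, tardiness 32
Repair 7: 63→72, due 32, tardiness 40
Repair 8: 72→91, due 57, tardiness 34
Late repairs: 5.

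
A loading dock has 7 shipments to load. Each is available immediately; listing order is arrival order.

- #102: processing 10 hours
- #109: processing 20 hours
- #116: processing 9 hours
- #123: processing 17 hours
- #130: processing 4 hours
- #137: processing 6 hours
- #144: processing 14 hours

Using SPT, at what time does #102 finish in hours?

29

SPT (increasing processing time): #130 #137 #116 #102 #144 #123 #109.
#130: 0→4
#137: 4→10
#116: 10→19
#102: 19→29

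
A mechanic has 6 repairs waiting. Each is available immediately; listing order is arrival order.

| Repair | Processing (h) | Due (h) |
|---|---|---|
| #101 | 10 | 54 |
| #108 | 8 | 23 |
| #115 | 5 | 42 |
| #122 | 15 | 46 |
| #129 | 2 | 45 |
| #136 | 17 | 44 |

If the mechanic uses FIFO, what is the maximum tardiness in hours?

13

FIFO (arrival order): #101 #108 #115 #122 #129 #136.
#101: 0→10, due 54, tardiness 0
#108: 10→18, due 23, tardiness 0
#115: 18→23, due 42, tardiness 0
#122: 23→38, due 46, tardiness 0
#129: 38→40, due 45, tardiness 0
#136: 40→57, due 44, tardiness 13
Maximum = 13.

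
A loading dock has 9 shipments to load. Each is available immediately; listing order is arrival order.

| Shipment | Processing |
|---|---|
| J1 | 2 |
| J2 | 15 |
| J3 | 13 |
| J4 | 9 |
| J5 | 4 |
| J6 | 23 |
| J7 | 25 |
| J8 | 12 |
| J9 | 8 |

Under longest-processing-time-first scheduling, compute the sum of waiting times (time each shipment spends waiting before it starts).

611

LPT (decreasing processing time): J7 J6 J2 J3 J8 J4 J9 J5 J1.
J7: waits 0, runs 0→25
J6: waits 25, runs 25→48
J2: waits 48, runs 48→63
J3: waits 63, runs 63→76
J8: waits 76, runs 76→88
J4: waits 88, runs 88→97
J9: waits 97, runs 97→105
J5: waits 105, runs 105→109
J1: waits 109, runs 109→111
Sum = 0+25+48+63+76+88+97+105+109 = 611.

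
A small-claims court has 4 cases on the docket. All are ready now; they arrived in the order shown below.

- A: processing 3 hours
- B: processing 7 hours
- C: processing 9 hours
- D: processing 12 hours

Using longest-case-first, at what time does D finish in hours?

12

LPT (decreasing processing time): D C B A.
D: 0→12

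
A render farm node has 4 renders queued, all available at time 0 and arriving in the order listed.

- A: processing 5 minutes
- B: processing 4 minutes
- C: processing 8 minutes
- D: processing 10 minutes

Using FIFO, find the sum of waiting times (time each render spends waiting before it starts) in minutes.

31

FIFO (arrival order): A B C D.
A: waits 0, runs 0→5
B: waits 5, runs 5→9
C: waits 9, runs 9→17
D: waits 17, runs 17→27
Sum = 0+5+9+17 = 31.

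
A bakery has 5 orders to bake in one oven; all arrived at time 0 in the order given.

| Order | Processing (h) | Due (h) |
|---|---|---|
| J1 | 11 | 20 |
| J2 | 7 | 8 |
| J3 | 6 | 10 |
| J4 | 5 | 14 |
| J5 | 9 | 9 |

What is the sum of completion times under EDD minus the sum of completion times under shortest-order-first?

EDD (increasing due date): J2 J5 J3 J4 J1.
J2: 0→7
J5: 7→16
J3: 16→22
J4: 22→27
J1: 27→38
Sum = 7+16+22+27+38 = 110.
SPT (increasing processing time): J4 J3 J2 J5 J1.
J4: 0→5
J3: 5→11
J2: 11→18
J5: 18→27
J1: 27→38
Sum = 5+11+18+27+38 = 99.
Difference = 110 − 99 = 11.

11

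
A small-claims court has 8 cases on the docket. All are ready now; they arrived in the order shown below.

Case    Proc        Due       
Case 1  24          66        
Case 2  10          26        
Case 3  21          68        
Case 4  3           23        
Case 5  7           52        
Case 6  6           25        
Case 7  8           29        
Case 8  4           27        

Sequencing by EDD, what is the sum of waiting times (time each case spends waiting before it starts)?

EDD (increasing due date): Case 4 Case 6 Case 2 Case 8 Case 7 Case 5 Case 1 Case 3.
Case 4: waits 0, runs 0→3
Case 6: waits 3, runs 3→9
Case 2: waits 9, runs 9→19
Case 8: waits 19, runs 19→23
Case 7: waits 23, runs 23→31
Case 5: waits 31, runs 31→38
Case 1: waits 38, runs 38→62
Case 3: waits 62, runs 62→83
Sum = 0+3+9+19+23+31+38+62 = 185.

185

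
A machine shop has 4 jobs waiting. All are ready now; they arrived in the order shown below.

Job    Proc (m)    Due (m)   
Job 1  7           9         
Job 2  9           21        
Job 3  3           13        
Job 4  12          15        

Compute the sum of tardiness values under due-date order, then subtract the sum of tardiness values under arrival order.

EDD (increasing due date): Job 1 Job 3 Job 4 Job 2.
Job 1: 0→7, due 9, tardiness 0
Job 3: 7→10, due 13, tardiness 0
Job 4: 10→22, due 15, tardiness 7
Job 2: 22→31, due 21, tardiness 10
Sum = 0+0+7+10 = 17.
FIFO (arrival order): Job 1 Job 2 Job 3 Job 4.
Job 1: 0→7, due 9, tardiness 0
Job 2: 7→16, due 21, tardiness 0
Job 3: 16→19, due 13, tardiness 6
Job 4: 19→31, due 15, tardiness 16
Sum = 0+0+6+16 = 22.
Difference = 17 − 22 = -5.

-5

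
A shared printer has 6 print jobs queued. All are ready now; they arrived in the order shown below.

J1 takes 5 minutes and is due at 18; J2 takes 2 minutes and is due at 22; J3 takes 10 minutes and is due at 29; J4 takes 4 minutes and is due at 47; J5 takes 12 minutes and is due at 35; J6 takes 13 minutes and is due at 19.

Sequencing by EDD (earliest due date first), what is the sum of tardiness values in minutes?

EDD (increasing due date): J1 J6 J2 J3 J5 J4.
J1: 0→5, due 18, tardiness 0
J6: 5→18, due 19, tardiness 0
J2: 18→20, due 22, tardiness 0
J3: 20→30, due 29, tardiness 1
J5: 30→42, due 35, tardiness 7
J4: 42→46, due 47, tardiness 0
Sum = 0+0+0+1+7+0 = 8.

8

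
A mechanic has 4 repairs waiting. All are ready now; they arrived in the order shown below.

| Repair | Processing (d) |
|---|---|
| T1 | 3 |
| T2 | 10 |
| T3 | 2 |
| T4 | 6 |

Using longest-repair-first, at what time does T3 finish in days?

LPT (decreasing processing time): T2 T4 T1 T3.
T2: 0→10
T4: 10→16
T1: 16→19
T3: 19→21

21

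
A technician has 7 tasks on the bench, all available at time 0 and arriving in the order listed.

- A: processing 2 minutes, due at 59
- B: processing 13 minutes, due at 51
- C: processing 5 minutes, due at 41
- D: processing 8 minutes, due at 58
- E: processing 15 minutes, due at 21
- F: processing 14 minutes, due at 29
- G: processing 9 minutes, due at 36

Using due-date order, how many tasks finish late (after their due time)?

5

EDD (increasing due date): E F G C B D A.
E: 0→15, due 21, tardiness 0
F: 15→29, due 29, tardiness 0
G: 29→38, due 36, tardiness 2
C: 38→43, due 41, tardiness 2
B: 43→56, due 51, tardiness 5
D: 56→64, due 58, tardiness 6
A: 64→66, due 59, tardiness 7
Late tasks: 5.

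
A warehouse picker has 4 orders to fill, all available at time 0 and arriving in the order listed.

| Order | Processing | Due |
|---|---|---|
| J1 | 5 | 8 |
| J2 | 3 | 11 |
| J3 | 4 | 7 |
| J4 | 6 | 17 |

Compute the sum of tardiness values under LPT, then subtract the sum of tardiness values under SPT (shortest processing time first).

13

LPT (decreasing processing time): J4 J1 J3 J2.
J4: 0→6, due 17, tardiness 0
J1: 6→11, due 8, tardiness 3
J3: 11→15, due 7, tardiness 8
J2: 15→18, due 11, tardiness 7
Sum = 0+3+8+7 = 18.
SPT (increasing processing time): J2 J3 J1 J4.
J2: 0→3, due 11, tardiness 0
J3: 3→7, due 7, tardiness 0
J1: 7→12, due 8, tardiness 4
J4: 12→18, due 17, tardiness 1
Sum = 0+0+4+1 = 5.
Difference = 18 − 5 = 13.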